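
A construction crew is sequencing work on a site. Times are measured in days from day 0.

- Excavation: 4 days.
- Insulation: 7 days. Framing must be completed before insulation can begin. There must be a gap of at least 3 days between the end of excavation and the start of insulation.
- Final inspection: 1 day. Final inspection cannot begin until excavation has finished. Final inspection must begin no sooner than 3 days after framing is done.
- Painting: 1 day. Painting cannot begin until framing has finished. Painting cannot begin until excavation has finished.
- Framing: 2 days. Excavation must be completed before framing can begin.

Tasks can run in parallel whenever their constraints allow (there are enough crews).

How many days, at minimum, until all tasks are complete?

14

Nothing blocks excavation, so it runs from day 0 to day 4.
Framing waits on excavation (finishes day 4), so it starts at day 4 and finishes at 4 + 2 = day 6.
Final inspection needs all of excavation (finishes day 4); framing (finishes day 6, plus 3-day gap → day 9). That puts its earliest start at day 9; it finishes at 9 + 1 = day 10.
Painting cannot start until framing (finishes day 6); excavation (finishes day 4). The controlling bound is day 6, so painting finishes at 6 + 1 = day 7.
Insulation cannot start until framing (finishes day 6); excavation (finishes day 4, plus 3-day gap → day 7). The controlling bound is day 7, so insulation finishes at 7 + 7 = day 14.
All tasks are finished once the last one completes. Finish times: Excavation at 4, Framing at 6, Insulation at 14, Painting at 7, Final inspection at 10. The latest is day 14.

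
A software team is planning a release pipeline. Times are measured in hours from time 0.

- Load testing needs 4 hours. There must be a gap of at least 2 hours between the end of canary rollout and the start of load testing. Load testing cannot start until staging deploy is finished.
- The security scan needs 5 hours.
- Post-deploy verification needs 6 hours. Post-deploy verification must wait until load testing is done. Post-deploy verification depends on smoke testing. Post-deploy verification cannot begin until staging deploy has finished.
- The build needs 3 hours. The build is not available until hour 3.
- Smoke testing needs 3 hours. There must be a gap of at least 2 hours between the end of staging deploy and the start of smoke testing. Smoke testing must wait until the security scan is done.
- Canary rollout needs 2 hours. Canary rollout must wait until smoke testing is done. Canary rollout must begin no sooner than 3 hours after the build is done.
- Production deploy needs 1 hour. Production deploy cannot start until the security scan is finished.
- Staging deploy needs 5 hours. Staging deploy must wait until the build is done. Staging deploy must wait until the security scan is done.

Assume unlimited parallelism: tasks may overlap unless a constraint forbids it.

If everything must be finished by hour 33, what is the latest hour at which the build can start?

6

To finish by hour 33, post-deploy verification (duration 6) must start no later than hour 27.
Load testing must finish before post-deploy verification (must start by hour 27). With a 4-hour duration, load testing must start by 27 − 4 = hour 23.
Canary rollout has to be done before load testing (must start by hour 23, minus 2-hour gap → hour 21). That means finishing by hour 21, i.e. starting by 21 − 2 = hour 19.
Smoke testing feeds canary rollout (must start by hour 19); post-deploy verification (must start by hour 27). Taking the minimum, smoke testing must finish by hour 19 and start by 19 − 3 = hour 16.
Staging deploy must finish in time for smoke testing (must start by hour 16, minus 2-hour gap → hour 14); load testing (must start by hour 23); post-deploy verification (must start by hour 27). The tightest is hour 14, so staging deploy must start by 14 − 5 = hour 9.
For the build: staging deploy (must start by hour 9); canary rollout (must start by hour 19, minus 3-hour gap → hour 16). The most restrictive is hour 9; with a 3-hour duration, the build must start by hour 6.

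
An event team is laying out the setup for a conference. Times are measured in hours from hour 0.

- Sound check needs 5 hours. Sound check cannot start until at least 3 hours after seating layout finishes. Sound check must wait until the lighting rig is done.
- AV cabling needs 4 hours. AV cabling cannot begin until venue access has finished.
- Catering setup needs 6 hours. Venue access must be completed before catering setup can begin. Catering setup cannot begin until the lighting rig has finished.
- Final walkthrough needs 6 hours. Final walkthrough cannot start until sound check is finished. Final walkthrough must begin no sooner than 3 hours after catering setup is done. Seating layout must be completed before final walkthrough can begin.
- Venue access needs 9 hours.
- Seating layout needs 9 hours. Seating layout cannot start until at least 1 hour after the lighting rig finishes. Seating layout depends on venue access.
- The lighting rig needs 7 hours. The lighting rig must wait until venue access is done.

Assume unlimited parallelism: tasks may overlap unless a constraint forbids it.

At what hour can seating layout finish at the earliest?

26

Venue access can start immediately at hour 0; it finishes at hour 9.
The lighting rig waits on venue access (finishes hour 9), so it starts at hour 9 and finishes at 9 + 7 = hour 16.
Seating layout has to wait for the lighting rig (finishes hour 16, plus 1-hour gap → hour 17); venue access (finishes hour 9). The latest of these is hour 17, so seating layout runs hour 17 to 17 + 9 = hour 26.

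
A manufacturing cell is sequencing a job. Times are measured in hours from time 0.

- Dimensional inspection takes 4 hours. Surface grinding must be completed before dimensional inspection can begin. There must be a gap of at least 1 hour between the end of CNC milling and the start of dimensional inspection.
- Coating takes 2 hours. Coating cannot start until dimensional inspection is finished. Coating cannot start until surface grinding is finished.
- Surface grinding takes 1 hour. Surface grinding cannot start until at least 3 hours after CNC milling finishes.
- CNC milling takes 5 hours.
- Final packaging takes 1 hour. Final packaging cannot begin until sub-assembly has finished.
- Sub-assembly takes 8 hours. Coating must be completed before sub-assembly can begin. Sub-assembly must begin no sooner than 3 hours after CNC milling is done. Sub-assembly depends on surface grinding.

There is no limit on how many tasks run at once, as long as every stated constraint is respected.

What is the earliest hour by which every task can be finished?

24

CNC milling has no prerequisites, so it starts at hour 0 and finishes at hour 5.
Surface grinding cannot begin until CNC milling (finishes hour 5, plus 3-hour gap → hour 8). It runs from hour 8 to 8 + 1 = hour 9.
Dimensional inspection cannot start until surface grinding (finishes hour 9); CNC milling (finishes hour 5, plus 1-hour gap → hour 6). The controlling bound is hour 9, so dimensional inspection finishes at 9 + 4 = hour 13.
Coating has to wait for dimensional inspection (finishes hour 13); surface grinding (finishes hour 9). The latest of these is hour 13, so coating runs hour 13 to 13 + 2 = hour 15.
For sub-assembly: coating (finishes hour 15); CNC milling (finishes hour 5, plus 3-hour gap → hour 8); surface grinding (finishes hour 9). Taking the maximum gives a start of hour 15, and it finishes at 15 + 8 = hour 23.
Final packaging waits on sub-assembly (finishes hour 23), so it starts at hour 23 and finishes at 23 + 1 = hour 24.
All tasks are finished once the last one completes. Finish times: CNC milling at 5, Surface grinding at 9, Dimensional inspection at 13, Coating at 15, Sub-assembly at 23, Final packaging at 24. The latest is hour 24.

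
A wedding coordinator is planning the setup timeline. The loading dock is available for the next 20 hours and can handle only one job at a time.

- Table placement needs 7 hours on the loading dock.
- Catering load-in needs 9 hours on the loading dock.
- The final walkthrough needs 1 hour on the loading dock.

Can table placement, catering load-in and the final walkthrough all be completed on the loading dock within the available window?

Running back to back, the jobs need 7 + 9 + 1 = 17 hours on the loading dock.
Since 17 ≤ 20, they fit within the window.

Yes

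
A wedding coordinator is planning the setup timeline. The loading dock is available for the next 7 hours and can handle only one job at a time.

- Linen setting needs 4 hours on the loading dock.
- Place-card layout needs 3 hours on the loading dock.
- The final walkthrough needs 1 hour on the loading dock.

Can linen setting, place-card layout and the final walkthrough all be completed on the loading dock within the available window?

No

Running back to back, the jobs need 4 + 3 + 1 = 8 hours on the loading dock.
Since 8 > 7, they cannot all fit.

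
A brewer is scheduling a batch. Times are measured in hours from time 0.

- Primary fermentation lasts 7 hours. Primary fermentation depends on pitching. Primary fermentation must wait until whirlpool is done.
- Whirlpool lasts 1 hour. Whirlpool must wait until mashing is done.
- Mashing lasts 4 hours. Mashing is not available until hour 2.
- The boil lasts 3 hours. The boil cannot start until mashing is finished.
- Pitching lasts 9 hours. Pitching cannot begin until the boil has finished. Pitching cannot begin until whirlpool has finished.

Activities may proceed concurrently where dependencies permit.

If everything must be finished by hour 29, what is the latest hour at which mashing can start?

Nothing follows primary fermentation; the deadline of hour 29 is its only limit. It must start by 29 − 7 = hour 22.
Pitching must finish before primary fermentation (must start by hour 22). With a 9-hour duration, pitching must start by 22 − 9 = hour 13.
The boil feeds into pitching (must start by hour 13); so the boil must finish by hour 13 and therefore start by hour 10.
Whirlpool must finish in time for pitching (must start by hour 13); primary fermentation (must start by hour 22). The tightest is hour 13, so whirlpool must start by 13 − 1 = hour 12.
Mashing has several dependents: the boil (must start by hour 10); whirlpool (must start by hour 12). The earliest of those limits is hour 10, so mashing must start by 10 − 4 = hour 6.

6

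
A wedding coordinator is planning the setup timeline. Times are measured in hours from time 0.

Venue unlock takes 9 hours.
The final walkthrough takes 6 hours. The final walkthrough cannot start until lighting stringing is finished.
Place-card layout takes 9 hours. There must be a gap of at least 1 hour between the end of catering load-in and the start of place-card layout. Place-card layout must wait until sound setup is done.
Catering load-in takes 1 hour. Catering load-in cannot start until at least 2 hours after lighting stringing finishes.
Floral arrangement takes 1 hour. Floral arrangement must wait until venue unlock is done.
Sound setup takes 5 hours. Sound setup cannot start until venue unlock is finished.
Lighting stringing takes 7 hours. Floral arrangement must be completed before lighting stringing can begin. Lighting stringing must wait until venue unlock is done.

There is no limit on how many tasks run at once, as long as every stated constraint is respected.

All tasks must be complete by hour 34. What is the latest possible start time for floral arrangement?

Place-card layout must finish by hour 34; it takes 9 hours, so it must start by 34 − 9 = hour 25.
Catering load-in must finish before place-card layout (must start by hour 25, minus 1-hour gap → hour 24). With a 1-hour duration, catering load-in must start by 24 − 1 = hour 23.
The final walkthrough has no dependents, so it just needs to finish by hour 34. Starting by 34 − 6 = hour 28 achieves that.
Lighting stringing feeds catering load-in (must start by hour 23, minus 2-hour gap → hour 21); the final walkthrough (must start by hour 28). Taking the minimum, lighting stringing must finish by hour 21 and start by 21 − 7 = hour 14.
Floral arrangement must finish before lighting stringing (must start by hour 14). With a 1-hour duration, floral arrangement must start by 14 − 1 = hour 13.

13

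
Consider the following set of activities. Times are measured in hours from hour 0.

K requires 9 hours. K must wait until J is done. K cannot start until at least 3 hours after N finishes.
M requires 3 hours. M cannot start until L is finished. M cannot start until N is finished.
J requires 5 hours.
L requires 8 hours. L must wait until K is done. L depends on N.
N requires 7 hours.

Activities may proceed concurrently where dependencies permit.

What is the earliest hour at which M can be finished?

30

Nothing blocks N, so it runs from hour 0 to hour 7.
J can start immediately at hour 0; it finishes at hour 5.
K has to wait for J (finishes hour 5); N (finishes hour 7, plus 3-hour gap → hour 10). The latest of these is hour 10, so K runs hour 10 to 10 + 9 = hour 19.
L cannot start until K (finishes hour 19); N (finishes hour 7). The controlling bound is hour 19, so L finishes at 19 + 8 = hour 27.
M has to wait for L (finishes hour 27); N (finishes hour 7). The latest of these is hour 27, so M runs hour 27 to 27 + 3 = hour 30.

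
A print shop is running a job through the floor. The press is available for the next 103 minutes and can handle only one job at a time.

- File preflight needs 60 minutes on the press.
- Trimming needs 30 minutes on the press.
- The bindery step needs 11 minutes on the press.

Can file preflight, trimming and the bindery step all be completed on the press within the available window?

Yes

Running back to back, the jobs need 60 + 30 + 11 = 101 minutes on the press.
Since 101 ≤ 103, they fit within the window.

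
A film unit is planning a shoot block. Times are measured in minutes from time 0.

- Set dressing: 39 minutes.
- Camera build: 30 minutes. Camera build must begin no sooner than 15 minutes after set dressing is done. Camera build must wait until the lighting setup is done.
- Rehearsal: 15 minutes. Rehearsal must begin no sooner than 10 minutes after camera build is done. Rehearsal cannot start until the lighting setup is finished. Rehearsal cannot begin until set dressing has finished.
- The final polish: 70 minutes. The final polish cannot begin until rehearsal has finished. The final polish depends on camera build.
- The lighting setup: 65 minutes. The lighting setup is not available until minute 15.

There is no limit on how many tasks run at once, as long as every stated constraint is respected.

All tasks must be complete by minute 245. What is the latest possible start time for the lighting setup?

55

The final polish must finish by minute 245; it takes 70 minutes, so it must start by 245 − 70 = minute 175.
Rehearsal must finish before the final polish (must start by minute 175). With a 15-minute duration, rehearsal must start by 175 − 15 = minute 160.
Camera build has several dependents: rehearsal (must start by minute 160, minus 10-minute gap → minute 150); the final polish (must start by minute 175). The earliest of those limits is minute 150, so camera build must start by 150 − 30 = minute 120.
The lighting setup must finish in time for camera build (must start by minute 120); rehearsal (must start by minute 160). The tightest is minute 120, so the lighting setup must start by 120 − 65 = minute 55.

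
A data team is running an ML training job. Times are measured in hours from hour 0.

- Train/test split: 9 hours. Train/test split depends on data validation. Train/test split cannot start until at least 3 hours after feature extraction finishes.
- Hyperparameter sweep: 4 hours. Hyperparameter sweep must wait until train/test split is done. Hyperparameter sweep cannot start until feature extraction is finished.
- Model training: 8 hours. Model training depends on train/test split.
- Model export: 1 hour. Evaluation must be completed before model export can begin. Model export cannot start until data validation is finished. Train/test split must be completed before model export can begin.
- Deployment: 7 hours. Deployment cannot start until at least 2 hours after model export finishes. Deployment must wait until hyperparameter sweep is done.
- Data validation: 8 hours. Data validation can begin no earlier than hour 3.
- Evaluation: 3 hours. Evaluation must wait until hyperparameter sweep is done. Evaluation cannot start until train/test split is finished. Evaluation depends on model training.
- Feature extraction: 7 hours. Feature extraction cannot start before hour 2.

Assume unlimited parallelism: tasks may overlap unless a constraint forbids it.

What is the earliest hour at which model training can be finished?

Feature extraction cannot begin until its own release at hour 2. It runs from hour 2 to 2 + 7 = hour 9.
Data validation cannot begin until its own release at hour 3. It runs from hour 3 to 3 + 8 = hour 11.
Train/test split needs all of data validation (finishes hour 11); feature extraction (finishes hour 9, plus 3-hour gap → hour 12). That puts its earliest start at hour 12; it finishes at 12 + 9 = hour 21.
Model training waits on train/test split (finishes hour 21), so it starts at hour 21 and finishes at 21 + 8 = hour 29.

29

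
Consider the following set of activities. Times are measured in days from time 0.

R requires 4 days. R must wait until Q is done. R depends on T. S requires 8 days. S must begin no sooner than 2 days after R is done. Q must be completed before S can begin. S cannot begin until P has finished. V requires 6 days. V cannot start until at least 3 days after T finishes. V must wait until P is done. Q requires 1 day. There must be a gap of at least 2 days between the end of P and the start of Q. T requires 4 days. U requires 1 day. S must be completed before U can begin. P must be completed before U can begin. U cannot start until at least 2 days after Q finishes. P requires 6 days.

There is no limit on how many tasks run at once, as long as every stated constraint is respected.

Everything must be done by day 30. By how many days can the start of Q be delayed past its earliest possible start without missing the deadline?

6

P has no prerequisites, so it starts at day 0 and finishes at day 6.
Q cannot begin until P (finishes day 6, plus 2-day gap → day 8). It runs from day 8 to 8 + 1 = day 9.

Working backward from the deadline:
U must finish by day 30; it takes 1 day, so it must start by 30 − 1 = day 29.
Since U (must start by day 29) depends on it, S must finish by day 29. Backing off its 8-day duration gives a latest start of day 21.
R has to be done before S (must start by day 21, minus 2-day gap → day 19). That means finishing by day 19, i.e. starting by 19 − 4 = day 15.
Q must finish in time for R (must start by day 15); S (must start by day 21); U (must start by day 29, minus 2-day gap → day 27). The tightest is day 15, so Q must start by 15 − 1 = day 14.
So Q can start as early as day 8 and as late as day 14, giving 14 − 8 = 6 days of slack.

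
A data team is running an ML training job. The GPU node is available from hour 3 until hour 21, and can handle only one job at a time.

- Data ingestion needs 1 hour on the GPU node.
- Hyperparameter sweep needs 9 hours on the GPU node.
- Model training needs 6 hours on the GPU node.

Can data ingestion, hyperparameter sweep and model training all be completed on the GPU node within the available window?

The GPU node window is 21 − 3 = 18 hours.
Running back to back, the jobs need 1 + 9 + 6 = 16 hours on the GPU node.
Since 16 ≤ 18, they fit within the window.

Yes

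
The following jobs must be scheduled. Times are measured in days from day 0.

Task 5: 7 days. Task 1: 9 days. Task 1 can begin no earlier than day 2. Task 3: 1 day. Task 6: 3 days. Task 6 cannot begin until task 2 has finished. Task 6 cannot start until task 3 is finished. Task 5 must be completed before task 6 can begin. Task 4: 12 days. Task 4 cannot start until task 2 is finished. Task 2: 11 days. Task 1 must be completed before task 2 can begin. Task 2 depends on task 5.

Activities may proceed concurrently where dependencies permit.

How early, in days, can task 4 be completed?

34

Task 5 has no prerequisites, so it starts at day 0 and finishes at day 7.
Task 1 waits on its own release at day 2, so it starts at day 2 and finishes at 2 + 9 = day 11.
Task 2 has to wait for task 1 (finishes day 11); task 5 (finishes day 7). The latest of these is day 11, so task 2 runs day 11 to 11 + 11 = day 22.
Task 4 waits on task 2 (finishes day 22), so it starts at day 22 and finishes at 22 + 12 = day 34.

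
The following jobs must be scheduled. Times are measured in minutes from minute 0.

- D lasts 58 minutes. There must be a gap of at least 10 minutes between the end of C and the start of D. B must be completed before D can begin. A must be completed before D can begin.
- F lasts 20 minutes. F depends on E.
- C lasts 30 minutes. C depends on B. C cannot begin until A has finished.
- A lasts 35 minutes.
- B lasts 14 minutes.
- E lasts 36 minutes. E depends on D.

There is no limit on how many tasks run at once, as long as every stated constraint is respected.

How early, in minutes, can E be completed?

B has no prerequisites, so it starts at minute 0 and finishes at minute 14.
A can start immediately at minute 0; it finishes at minute 35.
C cannot start until B (finishes minute 14); A (finishes minute 35). The controlling bound is minute 35, so C finishes at 35 + 30 = minute 65.
D needs all of C (finishes minute 65, plus 10-minute gap → minute 75); B (finishes minute 14); A (finishes minute 35). That puts its earliest start at minute 75; it finishes at 75 + 58 = minute 133.
E waits on D (finishes minute 133), so it starts at minute 133 and finishes at 133 + 36 = minute 169.

169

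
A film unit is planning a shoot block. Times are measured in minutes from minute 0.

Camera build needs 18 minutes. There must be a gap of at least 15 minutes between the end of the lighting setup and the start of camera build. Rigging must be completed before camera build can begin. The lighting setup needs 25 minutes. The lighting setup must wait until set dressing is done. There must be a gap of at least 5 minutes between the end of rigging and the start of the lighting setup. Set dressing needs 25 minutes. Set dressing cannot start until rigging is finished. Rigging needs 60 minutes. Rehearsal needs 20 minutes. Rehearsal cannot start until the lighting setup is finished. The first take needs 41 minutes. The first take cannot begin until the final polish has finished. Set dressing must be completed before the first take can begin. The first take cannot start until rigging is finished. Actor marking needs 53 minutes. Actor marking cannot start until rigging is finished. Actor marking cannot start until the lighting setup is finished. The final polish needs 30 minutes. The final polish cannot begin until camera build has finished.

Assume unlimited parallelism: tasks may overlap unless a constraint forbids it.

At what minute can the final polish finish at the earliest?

Rigging has no prerequisites, so it starts at minute 0 and finishes at minute 60.
After rigging (finishes minute 60), set dressing can start at minute 60 and finishes at minute 85.
The lighting setup has to wait for set dressing (finishes minute 85); rigging (finishes minute 60, plus 5-minute gap → minute 65). The latest of these is minute 85, so the lighting setup runs minute 85 to 85 + 25 = minute 110.
For camera build: the lighting setup (finishes minute 110, plus 15-minute gap → minute 125); rigging (finishes minute 60). Taking the maximum gives a start of minute 125, and it finishes at 125 + 18 = minute 143.
The final polish waits on camera build (finishes minute 143), so it starts at minute 143 and finishes at 143 + 30 = minute 173.

173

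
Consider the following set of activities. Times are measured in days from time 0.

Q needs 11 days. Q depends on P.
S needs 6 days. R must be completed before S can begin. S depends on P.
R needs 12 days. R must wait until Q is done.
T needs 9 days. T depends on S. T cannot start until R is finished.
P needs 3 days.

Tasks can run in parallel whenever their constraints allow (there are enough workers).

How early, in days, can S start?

26

P has no prerequisites, so it starts at day 0 and finishes at day 3.
Q cannot begin until P (finishes day 3). It runs from day 3 to 3 + 11 = day 14.
R waits on Q (finishes day 14), so it starts at day 14 and finishes at 14 + 12 = day 26.
S waits on R (finishes day 26); P (finishes day 3). The latest of these is day 26, which is the earliest S can start.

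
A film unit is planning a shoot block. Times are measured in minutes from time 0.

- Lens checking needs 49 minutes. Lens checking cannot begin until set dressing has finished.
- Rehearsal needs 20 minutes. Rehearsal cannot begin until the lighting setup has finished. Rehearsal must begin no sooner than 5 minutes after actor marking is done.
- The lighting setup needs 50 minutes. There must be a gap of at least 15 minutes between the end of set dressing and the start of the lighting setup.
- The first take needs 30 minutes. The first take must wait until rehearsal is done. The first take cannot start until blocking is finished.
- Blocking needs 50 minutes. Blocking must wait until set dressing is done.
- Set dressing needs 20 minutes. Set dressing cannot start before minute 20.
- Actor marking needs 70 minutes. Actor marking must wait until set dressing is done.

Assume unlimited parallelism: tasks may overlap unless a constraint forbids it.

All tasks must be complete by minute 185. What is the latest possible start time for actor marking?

The first take has no dependents, so it just needs to finish by minute 185. Starting by 185 − 30 = minute 155 achieves that.
Since the first take (must start by minute 155) depends on it, rehearsal must finish by minute 155. Backing off its 20-minute duration gives a latest start of minute 135.
Actor marking must finish before rehearsal (must start by minute 135, minus 5-minute gap → minute 130). With a 70-minute duration, actor marking must start by 130 − 70 = minute 60.

60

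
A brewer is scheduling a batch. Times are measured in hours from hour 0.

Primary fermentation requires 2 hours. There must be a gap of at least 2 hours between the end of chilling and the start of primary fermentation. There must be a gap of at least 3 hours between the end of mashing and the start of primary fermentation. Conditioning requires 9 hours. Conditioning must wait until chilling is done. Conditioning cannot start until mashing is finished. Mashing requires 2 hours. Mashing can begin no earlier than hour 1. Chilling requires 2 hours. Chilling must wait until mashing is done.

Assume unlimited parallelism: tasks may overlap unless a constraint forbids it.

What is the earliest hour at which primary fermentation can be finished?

9

After its own release at hour 1, mashing can start at hour 1 and finishes at hour 3.
Chilling waits on mashing (finishes hour 3), so it starts at hour 3 and finishes at 3 + 2 = hour 5.
Primary fermentation cannot start until chilling (finishes hour 5, plus 2-hour gap → hour 7); mashing (finishes hour 3, plus 3-hour gap → hour 6). The controlling bound is hour 7, so primary fermentation finishes at 7 + 2 = hour 9.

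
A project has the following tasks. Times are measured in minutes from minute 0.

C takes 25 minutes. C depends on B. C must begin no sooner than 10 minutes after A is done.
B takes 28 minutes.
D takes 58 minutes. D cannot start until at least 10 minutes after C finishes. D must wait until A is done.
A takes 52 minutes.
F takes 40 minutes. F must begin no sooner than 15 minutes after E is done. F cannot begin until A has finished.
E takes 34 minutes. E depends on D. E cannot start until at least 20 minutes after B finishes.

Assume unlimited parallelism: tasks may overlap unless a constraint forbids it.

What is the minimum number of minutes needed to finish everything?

244

Nothing blocks B, so it runs from minute 0 to minute 28.
A has no prerequisites, so it starts at minute 0 and finishes at minute 52.
C has to wait for B (finishes minute 28); A (finishes minute 52, plus 10-minute gap → minute 62). The latest of these is minute 62, so C runs minute 62 to 62 + 25 = minute 87.
D needs all of C (finishes minute 87, plus 10-minute gap → minute 97); A (finishes minute 52). That puts its earliest start at minute 97; it finishes at 97 + 58 = minute 155.
E needs all of D (finishes minute 155); B (finishes minute 28, plus 20-minute gap → minute 48). That puts its earliest start at minute 155; it finishes at 155 + 34 = minute 189.
For F: E (finishes minute 189, plus 15-minute gap → minute 204); A (finishes minute 52). Taking the maximum gives a start of minute 204, and it finishes at 204 + 40 = minute 244.
All tasks are finished once the last one completes. Finish times: A at 52, B at 28, C at 87, D at 155, E at 189, F at 244. The latest is minute 244.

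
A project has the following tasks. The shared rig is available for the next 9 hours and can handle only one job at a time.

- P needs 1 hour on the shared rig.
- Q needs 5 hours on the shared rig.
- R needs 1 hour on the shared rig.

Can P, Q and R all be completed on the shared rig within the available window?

Running back to back, the jobs need 1 + 5 + 1 = 7 hours on the shared rig.
Since 7 ≤ 9, they fit within the window.

Yes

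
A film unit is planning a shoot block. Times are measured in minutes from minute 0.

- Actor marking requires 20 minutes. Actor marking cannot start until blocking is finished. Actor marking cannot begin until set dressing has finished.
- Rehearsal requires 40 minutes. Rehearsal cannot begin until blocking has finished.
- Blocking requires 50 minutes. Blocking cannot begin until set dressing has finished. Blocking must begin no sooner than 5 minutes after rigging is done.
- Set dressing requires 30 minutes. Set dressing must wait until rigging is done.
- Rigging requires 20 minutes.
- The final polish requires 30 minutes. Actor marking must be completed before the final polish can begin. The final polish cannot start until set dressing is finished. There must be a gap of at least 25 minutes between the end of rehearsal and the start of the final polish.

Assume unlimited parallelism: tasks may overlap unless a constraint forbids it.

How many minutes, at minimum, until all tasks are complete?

195

Nothing blocks rigging, so it runs from minute 0 to minute 20.
After rigging (finishes minute 20), set dressing can start at minute 20 and finishes at minute 50.
Blocking cannot start until set dressing (finishes minute 50); rigging (finishes minute 20, plus 5-minute gap → minute 25). The controlling bound is minute 50, so blocking finishes at 50 + 50 = minute 100.
Rehearsal cannot begin until blocking (finishes minute 100). It runs from minute 100 to 100 + 40 = minute 140.
Actor marking needs all of blocking (finishes minute 100); set dressing (finishes minute 50). That puts its earliest start at minute 100; it finishes at 100 + 20 = minute 120.
The final polish has to wait for actor marking (finishes minute 120); set dressing (finishes minute 50); rehearsal (finishes minute 140, plus 25-minute gap → minute 165). The latest of these is minute 165, so the final polish runs minute 165 to 165 + 30 = minute 195.
All tasks are finished once the last one completes. Finish times: Rigging at 20, Set dressing at 50, Blocking at 100, Actor marking at 120, Rehearsal at 140, The final polish at 195. The latest is minute 195.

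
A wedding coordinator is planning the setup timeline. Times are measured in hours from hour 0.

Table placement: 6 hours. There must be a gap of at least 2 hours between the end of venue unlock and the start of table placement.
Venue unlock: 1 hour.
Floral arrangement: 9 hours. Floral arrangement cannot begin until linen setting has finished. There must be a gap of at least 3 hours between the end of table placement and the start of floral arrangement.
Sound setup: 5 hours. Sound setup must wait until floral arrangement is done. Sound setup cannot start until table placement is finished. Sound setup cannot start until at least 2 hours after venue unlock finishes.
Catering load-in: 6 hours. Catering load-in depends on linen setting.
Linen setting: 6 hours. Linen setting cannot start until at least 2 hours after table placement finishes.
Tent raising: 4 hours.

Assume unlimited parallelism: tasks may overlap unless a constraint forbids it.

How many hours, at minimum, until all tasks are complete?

Tent raising has no prerequisites, so it starts at hour 0 and finishes at hour 4.
Venue unlock can start immediately at hour 0; it finishes at hour 1.
Table placement cannot begin until venue unlock (finishes hour 1, plus 2-hour gap → hour 3). It runs from hour 3 to 3 + 6 = hour 9.
Linen setting cannot begin until table placement (finishes hour 9, plus 2-hour gap → hour 11). It runs from hour 11 to 11 + 6 = hour 17.
After linen setting (finishes hour 17), catering load-in can start at hour 17 and finishes at hour 23.
For floral arrangement: linen setting (finishes hour 17); table placement (finishes hour 9, plus 3-hour gap → hour 12). Taking the maximum gives a start of hour 17, and it finishes at 17 + 9 = hour 26.
For sound setup: floral arrangement (finishes hour 26); table placement (finishes hour 9); venue unlock (finishes hour 1, plus 2-hour gap → hour 3). Taking the maximum gives a start of hour 26, and it finishes at 26 + 5 = hour 31.
All tasks are finished once the last one completes. Finish times: Venue unlock at 1, Tent raising at 4, Table placement at 9, Linen setting at 17, Floral arrangement at 26, Sound setup at 31, Catering load-in at 23. The latest is hour 31.

31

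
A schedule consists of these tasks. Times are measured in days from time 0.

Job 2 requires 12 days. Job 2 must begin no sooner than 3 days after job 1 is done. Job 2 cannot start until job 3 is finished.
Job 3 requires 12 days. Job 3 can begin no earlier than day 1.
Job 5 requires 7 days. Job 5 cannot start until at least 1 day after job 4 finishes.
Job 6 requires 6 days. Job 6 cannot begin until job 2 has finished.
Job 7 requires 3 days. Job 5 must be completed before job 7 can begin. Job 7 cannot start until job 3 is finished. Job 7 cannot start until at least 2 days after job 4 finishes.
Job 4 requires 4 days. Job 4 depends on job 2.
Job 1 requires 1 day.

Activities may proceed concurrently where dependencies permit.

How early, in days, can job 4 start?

25

Job 3 cannot begin until its own release at day 1. It runs from day 1 to 1 + 12 = day 13.
Nothing blocks job 1, so it runs from day 0 to day 1.
For job 2: job 1 (finishes day 1, plus 3-day gap → day 4); job 3 (finishes day 13). Taking the maximum gives a start of day 13, and it finishes at 13 + 12 = day 25.
Job 4 waits on job 2 (finishes day 25), so the earliest it can start is day 25.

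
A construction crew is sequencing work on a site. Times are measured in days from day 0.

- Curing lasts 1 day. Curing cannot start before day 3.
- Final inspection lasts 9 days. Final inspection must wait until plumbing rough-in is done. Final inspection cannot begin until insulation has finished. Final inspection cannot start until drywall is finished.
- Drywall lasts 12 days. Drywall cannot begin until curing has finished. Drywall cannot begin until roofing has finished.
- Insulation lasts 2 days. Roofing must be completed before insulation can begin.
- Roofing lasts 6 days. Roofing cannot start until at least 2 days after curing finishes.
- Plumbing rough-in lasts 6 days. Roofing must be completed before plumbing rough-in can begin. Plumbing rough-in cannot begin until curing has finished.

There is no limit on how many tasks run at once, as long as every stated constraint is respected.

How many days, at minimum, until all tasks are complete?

Curing cannot begin until its own release at day 3. It runs from day 3 to 3 + 1 = day 4.
Roofing waits on curing (finishes day 4, plus 2-day gap → day 6), so it starts at day 6 and finishes at 6 + 6 = day 12.
Drywall cannot start until curing (finishes day 4); roofing (finishes day 12). The controlling bound is day 12, so drywall finishes at 12 + 12 = day 24.
After roofing (finishes day 12), insulation can start at day 12 and finishes at day 14.
For plumbing rough-in: roofing (finishes day 12); curing (finishes day 4). Taking the maximum gives a start of day 12, and it finishes at 12 + 6 = day 18.
Final inspection needs all of plumbing rough-in (finishes day 18); insulation (finishes day 14); drywall (finishes day 24). That puts its earliest start at day 24; it finishes at 24 + 9 = day 33.
All tasks are finished once the last one completes. Finish times: Curing at 4, Roofing at 12, Plumbing rough-in at 18, Insulation at 14, Drywall at 24, Final inspection at 33. The latest is day 33.

33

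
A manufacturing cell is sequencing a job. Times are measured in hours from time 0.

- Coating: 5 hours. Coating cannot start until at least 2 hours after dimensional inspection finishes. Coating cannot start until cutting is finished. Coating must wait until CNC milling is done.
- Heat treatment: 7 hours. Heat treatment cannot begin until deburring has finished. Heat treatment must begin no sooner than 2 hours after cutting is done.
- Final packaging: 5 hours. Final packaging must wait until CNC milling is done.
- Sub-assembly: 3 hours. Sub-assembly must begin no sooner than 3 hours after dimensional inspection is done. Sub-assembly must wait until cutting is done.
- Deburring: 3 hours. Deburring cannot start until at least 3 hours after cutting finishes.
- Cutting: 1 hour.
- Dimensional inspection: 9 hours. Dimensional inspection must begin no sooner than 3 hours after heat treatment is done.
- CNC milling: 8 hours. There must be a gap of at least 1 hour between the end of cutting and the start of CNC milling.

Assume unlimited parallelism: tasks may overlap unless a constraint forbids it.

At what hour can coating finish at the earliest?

33

Cutting can start immediately at hour 0; it finishes at hour 1.
After cutting (finishes hour 1, plus 1-hour gap → hour 2), CNC milling can start at hour 2 and finishes at hour 10.
Deburring waits on cutting (finishes hour 1, plus 3-hour gap → hour 4), so it starts at hour 4 and finishes at 4 + 3 = hour 7.
Heat treatment cannot start until deburring (finishes hour 7); cutting (finishes hour 1, plus 2-hour gap → hour 3). The controlling bound is hour 7, so heat treatment finishes at 7 + 7 = hour 14.
Dimensional inspection waits on heat treatment (finishes hour 14, plus 3-hour gap → hour 17), so it starts at hour 17 and finishes at 17 + 9 = hour 26.
Coating needs all of dimensional inspection (finishes hour 26, plus 2-hour gap → hour 28); cutting (finishes hour 1); CNC milling (finishes hour 10). That puts its earliest start at hour 28; it finishes at 28 + 5 = hour 33.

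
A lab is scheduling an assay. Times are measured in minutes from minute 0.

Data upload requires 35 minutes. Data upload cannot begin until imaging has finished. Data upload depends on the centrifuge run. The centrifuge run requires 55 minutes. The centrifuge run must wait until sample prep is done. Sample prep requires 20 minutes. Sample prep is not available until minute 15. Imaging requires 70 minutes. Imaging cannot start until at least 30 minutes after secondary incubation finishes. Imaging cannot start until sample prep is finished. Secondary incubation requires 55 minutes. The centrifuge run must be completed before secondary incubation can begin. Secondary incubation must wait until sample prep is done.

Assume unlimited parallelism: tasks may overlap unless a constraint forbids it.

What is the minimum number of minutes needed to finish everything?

Sample prep waits on its own release at minute 15, so it starts at minute 15 and finishes at 15 + 20 = minute 35.
After sample prep (finishes minute 35), the centrifuge run can start at minute 35 and finishes at minute 90.
Secondary incubation needs all of the centrifuge run (finishes minute 90); sample prep (finishes minute 35). That puts its earliest start at minute 90; it finishes at 90 + 55 = minute 145.
For imaging: secondary incubation (finishes minute 145, plus 30-minute gap → minute 175); sample prep (finishes minute 35). Taking the maximum gives a start of minute 175, and it finishes at 175 + 70 = minute 245.
Data upload needs all of imaging (finishes minute 245); the centrifuge run (finishes minute 90). That puts its earliest start at minute 245; it finishes at 245 + 35 = minute 280.
All tasks are finished once the last one completes. Finish times: Sample prep at 35, The centrifuge run at 90, Secondary incubation at 145, Imaging at 245, Data upload at 280. The latest is minute 280.

280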